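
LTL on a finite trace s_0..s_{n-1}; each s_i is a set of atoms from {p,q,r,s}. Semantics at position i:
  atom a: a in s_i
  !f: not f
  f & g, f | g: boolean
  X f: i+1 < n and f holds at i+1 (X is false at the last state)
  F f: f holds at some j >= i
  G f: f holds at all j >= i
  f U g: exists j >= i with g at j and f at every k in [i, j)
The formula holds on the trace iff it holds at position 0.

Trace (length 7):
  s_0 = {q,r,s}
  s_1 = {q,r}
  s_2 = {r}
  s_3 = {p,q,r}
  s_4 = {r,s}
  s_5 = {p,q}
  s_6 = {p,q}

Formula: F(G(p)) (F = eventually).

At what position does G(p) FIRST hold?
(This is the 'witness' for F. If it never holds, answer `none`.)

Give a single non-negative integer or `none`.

Answer: 5

Derivation:
s_0={q,r,s}: G(p)=False p=False
s_1={q,r}: G(p)=False p=False
s_2={r}: G(p)=False p=False
s_3={p,q,r}: G(p)=False p=True
s_4={r,s}: G(p)=False p=False
s_5={p,q}: G(p)=True p=True
s_6={p,q}: G(p)=True p=True
F(G(p)) holds; first witness at position 5.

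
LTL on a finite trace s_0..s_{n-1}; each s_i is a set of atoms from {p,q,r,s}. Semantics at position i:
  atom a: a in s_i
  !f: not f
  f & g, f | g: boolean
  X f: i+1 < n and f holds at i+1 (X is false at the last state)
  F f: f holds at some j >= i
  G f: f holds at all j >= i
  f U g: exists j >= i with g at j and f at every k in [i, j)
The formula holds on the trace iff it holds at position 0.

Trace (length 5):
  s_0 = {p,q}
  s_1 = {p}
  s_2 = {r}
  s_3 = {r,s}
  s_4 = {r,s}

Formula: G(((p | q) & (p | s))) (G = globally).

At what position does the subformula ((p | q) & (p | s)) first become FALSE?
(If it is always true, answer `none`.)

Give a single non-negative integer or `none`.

Answer: 2

Derivation:
s_0={p,q}: ((p | q) & (p | s))=True (p | q)=True p=True q=True (p | s)=True s=False
s_1={p}: ((p | q) & (p | s))=True (p | q)=True p=True q=False (p | s)=True s=False
s_2={r}: ((p | q) & (p | s))=False (p | q)=False p=False q=False (p | s)=False s=False
s_3={r,s}: ((p | q) & (p | s))=False (p | q)=False p=False q=False (p | s)=True s=True
s_4={r,s}: ((p | q) & (p | s))=False (p | q)=False p=False q=False (p | s)=True s=True
G(((p | q) & (p | s))) holds globally = False
First violation at position 2.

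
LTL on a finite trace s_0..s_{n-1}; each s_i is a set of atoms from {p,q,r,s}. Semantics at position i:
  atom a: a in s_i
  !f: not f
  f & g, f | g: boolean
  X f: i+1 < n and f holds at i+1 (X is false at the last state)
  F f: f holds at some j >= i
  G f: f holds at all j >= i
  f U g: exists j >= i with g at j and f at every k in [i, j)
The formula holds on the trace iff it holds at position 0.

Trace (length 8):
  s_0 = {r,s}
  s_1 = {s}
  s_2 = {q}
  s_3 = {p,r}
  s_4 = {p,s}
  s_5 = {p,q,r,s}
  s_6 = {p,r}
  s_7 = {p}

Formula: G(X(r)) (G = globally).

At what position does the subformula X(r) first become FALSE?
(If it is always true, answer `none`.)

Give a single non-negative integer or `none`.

s_0={r,s}: X(r)=False r=True
s_1={s}: X(r)=False r=False
s_2={q}: X(r)=True r=False
s_3={p,r}: X(r)=False r=True
s_4={p,s}: X(r)=True r=False
s_5={p,q,r,s}: X(r)=True r=True
s_6={p,r}: X(r)=False r=True
s_7={p}: X(r)=False r=False
G(X(r)) holds globally = False
First violation at position 0.

Answer: 0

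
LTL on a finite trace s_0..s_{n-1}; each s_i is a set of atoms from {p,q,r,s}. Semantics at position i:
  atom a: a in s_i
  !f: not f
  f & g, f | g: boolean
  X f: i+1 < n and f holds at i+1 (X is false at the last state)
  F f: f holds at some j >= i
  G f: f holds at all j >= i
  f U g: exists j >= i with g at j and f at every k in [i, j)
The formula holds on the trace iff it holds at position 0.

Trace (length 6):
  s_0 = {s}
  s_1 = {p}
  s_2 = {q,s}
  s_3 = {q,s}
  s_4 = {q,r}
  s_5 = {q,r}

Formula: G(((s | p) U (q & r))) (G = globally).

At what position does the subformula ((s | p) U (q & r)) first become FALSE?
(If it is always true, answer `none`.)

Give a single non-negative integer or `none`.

s_0={s}: ((s | p) U (q & r))=True (s | p)=True s=True p=False (q & r)=False q=False r=False
s_1={p}: ((s | p) U (q & r))=True (s | p)=True s=False p=True (q & r)=False q=False r=False
s_2={q,s}: ((s | p) U (q & r))=True (s | p)=True s=True p=False (q & r)=False q=True r=False
s_3={q,s}: ((s | p) U (q & r))=True (s | p)=True s=True p=False (q & r)=False q=True r=False
s_4={q,r}: ((s | p) U (q & r))=True (s | p)=False s=False p=False (q & r)=True q=True r=True
s_5={q,r}: ((s | p) U (q & r))=True (s | p)=False s=False p=False (q & r)=True q=True r=True
G(((s | p) U (q & r))) holds globally = True
No violation — formula holds at every position.

Answer: none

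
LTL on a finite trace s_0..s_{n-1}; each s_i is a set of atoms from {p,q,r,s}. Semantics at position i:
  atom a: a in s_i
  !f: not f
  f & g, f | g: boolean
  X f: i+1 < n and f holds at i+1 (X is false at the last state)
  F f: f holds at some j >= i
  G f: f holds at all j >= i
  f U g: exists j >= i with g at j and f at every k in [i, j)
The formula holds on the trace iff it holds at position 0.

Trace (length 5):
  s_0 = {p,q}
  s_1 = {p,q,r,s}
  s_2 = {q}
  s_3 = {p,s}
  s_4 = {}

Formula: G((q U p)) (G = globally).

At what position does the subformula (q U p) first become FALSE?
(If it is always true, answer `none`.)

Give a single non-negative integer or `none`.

Answer: 4

Derivation:
s_0={p,q}: (q U p)=True q=True p=True
s_1={p,q,r,s}: (q U p)=True q=True p=True
s_2={q}: (q U p)=True q=True p=False
s_3={p,s}: (q U p)=True q=False p=True
s_4={}: (q U p)=False q=False p=False
G((q U p)) holds globally = False
First violation at position 4.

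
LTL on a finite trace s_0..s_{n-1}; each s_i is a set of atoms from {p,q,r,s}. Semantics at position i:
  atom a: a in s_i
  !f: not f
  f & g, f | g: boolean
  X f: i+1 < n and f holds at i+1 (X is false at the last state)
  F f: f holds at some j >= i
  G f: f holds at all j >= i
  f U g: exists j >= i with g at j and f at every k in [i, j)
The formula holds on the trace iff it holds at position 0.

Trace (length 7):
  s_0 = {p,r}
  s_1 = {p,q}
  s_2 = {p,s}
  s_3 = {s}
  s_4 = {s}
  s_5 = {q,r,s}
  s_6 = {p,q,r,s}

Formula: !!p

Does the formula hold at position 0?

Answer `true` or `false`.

Answer: true

Derivation:
s_0={p,r}: !!p=True !p=False p=True
s_1={p,q}: !!p=True !p=False p=True
s_2={p,s}: !!p=True !p=False p=True
s_3={s}: !!p=False !p=True p=False
s_4={s}: !!p=False !p=True p=False
s_5={q,r,s}: !!p=False !p=True p=False
s_6={p,q,r,s}: !!p=True !p=False p=True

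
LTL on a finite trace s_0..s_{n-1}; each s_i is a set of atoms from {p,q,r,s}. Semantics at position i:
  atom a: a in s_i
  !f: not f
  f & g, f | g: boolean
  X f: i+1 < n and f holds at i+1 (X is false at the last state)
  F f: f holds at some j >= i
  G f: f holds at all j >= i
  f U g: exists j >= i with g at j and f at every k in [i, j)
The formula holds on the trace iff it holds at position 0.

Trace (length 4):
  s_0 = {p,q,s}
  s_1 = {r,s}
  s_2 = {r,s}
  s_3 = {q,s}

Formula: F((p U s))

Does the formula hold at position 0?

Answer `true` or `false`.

s_0={p,q,s}: F((p U s))=True (p U s)=True p=True s=True
s_1={r,s}: F((p U s))=True (p U s)=True p=False s=True
s_2={r,s}: F((p U s))=True (p U s)=True p=False s=True
s_3={q,s}: F((p U s))=True (p U s)=True p=False s=True

Answer: true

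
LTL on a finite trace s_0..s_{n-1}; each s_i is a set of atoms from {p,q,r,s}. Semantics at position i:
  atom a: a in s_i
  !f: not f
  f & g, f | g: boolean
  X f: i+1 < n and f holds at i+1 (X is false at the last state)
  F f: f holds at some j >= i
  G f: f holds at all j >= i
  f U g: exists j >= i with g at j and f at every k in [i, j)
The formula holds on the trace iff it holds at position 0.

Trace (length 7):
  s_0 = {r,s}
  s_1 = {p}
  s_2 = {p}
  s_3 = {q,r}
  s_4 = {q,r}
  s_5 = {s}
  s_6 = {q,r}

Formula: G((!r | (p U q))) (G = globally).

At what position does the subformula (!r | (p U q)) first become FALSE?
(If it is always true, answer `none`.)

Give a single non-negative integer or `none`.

s_0={r,s}: (!r | (p U q))=False !r=False r=True (p U q)=False p=False q=False
s_1={p}: (!r | (p U q))=True !r=True r=False (p U q)=True p=True q=False
s_2={p}: (!r | (p U q))=True !r=True r=False (p U q)=True p=True q=False
s_3={q,r}: (!r | (p U q))=True !r=False r=True (p U q)=True p=False q=True
s_4={q,r}: (!r | (p U q))=True !r=False r=True (p U q)=True p=False q=True
s_5={s}: (!r | (p U q))=True !r=True r=False (p U q)=False p=False q=False
s_6={q,r}: (!r | (p U q))=True !r=False r=True (p U q)=True p=False q=True
G((!r | (p U q))) holds globally = False
First violation at position 0.

Answer: 0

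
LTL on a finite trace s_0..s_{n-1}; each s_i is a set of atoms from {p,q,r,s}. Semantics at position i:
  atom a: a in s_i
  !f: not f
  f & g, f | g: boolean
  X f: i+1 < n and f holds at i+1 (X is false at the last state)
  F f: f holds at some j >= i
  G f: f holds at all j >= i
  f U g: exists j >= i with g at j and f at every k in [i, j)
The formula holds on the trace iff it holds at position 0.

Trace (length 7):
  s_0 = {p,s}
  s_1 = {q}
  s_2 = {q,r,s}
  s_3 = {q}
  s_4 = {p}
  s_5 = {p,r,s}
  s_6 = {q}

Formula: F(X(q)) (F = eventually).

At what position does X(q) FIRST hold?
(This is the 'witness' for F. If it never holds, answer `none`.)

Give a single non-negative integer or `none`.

s_0={p,s}: X(q)=True q=False
s_1={q}: X(q)=True q=True
s_2={q,r,s}: X(q)=True q=True
s_3={q}: X(q)=False q=True
s_4={p}: X(q)=False q=False
s_5={p,r,s}: X(q)=True q=False
s_6={q}: X(q)=False q=True
F(X(q)) holds; first witness at position 0.

Answer: 0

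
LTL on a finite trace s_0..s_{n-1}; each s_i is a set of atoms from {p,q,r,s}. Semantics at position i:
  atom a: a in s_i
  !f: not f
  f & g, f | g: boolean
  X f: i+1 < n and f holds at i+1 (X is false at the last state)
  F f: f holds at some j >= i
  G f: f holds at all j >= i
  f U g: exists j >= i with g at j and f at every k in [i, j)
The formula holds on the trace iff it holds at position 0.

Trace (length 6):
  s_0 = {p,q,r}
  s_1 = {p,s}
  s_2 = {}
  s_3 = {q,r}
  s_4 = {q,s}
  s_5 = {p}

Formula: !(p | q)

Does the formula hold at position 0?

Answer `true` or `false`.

s_0={p,q,r}: !(p | q)=False (p | q)=True p=True q=True
s_1={p,s}: !(p | q)=False (p | q)=True p=True q=False
s_2={}: !(p | q)=True (p | q)=False p=False q=False
s_3={q,r}: !(p | q)=False (p | q)=True p=False q=True
s_4={q,s}: !(p | q)=False (p | q)=True p=False q=True
s_5={p}: !(p | q)=False (p | q)=True p=True q=False

Answer: false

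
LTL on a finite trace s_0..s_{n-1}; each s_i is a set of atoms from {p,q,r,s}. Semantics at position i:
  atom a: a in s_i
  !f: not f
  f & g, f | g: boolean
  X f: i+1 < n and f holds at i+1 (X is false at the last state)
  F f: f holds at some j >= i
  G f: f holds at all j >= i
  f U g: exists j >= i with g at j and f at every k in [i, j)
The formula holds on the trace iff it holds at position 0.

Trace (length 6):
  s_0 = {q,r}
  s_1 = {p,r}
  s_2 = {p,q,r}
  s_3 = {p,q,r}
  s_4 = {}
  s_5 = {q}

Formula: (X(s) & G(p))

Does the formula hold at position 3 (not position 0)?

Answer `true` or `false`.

Answer: false

Derivation:
s_0={q,r}: (X(s) & G(p))=False X(s)=False s=False G(p)=False p=False
s_1={p,r}: (X(s) & G(p))=False X(s)=False s=False G(p)=False p=True
s_2={p,q,r}: (X(s) & G(p))=False X(s)=False s=False G(p)=False p=True
s_3={p,q,r}: (X(s) & G(p))=False X(s)=False s=False G(p)=False p=True
s_4={}: (X(s) & G(p))=False X(s)=False s=False G(p)=False p=False
s_5={q}: (X(s) & G(p))=False X(s)=False s=False G(p)=False p=False
Evaluating at position 3: result = False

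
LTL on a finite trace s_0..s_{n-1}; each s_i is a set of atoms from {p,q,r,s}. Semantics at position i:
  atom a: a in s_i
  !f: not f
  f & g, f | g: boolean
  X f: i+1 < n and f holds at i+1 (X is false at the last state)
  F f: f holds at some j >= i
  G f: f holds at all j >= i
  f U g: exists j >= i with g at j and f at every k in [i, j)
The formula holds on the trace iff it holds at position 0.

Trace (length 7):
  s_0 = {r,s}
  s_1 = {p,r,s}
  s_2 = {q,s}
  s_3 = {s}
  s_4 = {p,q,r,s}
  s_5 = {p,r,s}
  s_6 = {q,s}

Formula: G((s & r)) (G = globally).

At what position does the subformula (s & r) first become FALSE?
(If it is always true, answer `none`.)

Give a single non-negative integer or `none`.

Answer: 2

Derivation:
s_0={r,s}: (s & r)=True s=True r=True
s_1={p,r,s}: (s & r)=True s=True r=True
s_2={q,s}: (s & r)=False s=True r=False
s_3={s}: (s & r)=False s=True r=False
s_4={p,q,r,s}: (s & r)=True s=True r=True
s_5={p,r,s}: (s & r)=True s=True r=True
s_6={q,s}: (s & r)=False s=True r=False
G((s & r)) holds globally = False
First violation at position 2.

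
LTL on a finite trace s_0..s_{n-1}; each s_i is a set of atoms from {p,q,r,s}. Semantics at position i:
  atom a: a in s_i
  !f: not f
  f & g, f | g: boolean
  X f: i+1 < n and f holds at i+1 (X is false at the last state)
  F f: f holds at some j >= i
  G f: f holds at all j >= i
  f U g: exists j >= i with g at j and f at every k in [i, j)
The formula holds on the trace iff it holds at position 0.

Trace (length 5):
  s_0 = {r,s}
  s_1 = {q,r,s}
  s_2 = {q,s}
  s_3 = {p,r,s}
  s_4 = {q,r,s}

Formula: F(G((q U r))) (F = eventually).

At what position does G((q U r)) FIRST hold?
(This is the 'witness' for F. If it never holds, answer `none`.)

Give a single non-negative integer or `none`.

s_0={r,s}: G((q U r))=True (q U r)=True q=False r=True
s_1={q,r,s}: G((q U r))=True (q U r)=True q=True r=True
s_2={q,s}: G((q U r))=True (q U r)=True q=True r=False
s_3={p,r,s}: G((q U r))=True (q U r)=True q=False r=True
s_4={q,r,s}: G((q U r))=True (q U r)=True q=True r=True
F(G((q U r))) holds; first witness at position 0.

Answer: 0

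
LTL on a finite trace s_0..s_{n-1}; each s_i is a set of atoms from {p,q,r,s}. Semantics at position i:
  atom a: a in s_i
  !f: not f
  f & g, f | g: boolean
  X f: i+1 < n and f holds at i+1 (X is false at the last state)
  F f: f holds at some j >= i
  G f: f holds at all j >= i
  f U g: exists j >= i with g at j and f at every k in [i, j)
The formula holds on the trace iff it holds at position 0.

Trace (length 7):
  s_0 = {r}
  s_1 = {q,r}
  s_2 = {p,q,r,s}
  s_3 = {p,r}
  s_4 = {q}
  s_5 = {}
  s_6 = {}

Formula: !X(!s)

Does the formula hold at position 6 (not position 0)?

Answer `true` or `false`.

s_0={r}: !X(!s)=False X(!s)=True !s=True s=False
s_1={q,r}: !X(!s)=True X(!s)=False !s=True s=False
s_2={p,q,r,s}: !X(!s)=False X(!s)=True !s=False s=True
s_3={p,r}: !X(!s)=False X(!s)=True !s=True s=False
s_4={q}: !X(!s)=False X(!s)=True !s=True s=False
s_5={}: !X(!s)=False X(!s)=True !s=True s=False
s_6={}: !X(!s)=True X(!s)=False !s=True s=False
Evaluating at position 6: result = True

Answer: true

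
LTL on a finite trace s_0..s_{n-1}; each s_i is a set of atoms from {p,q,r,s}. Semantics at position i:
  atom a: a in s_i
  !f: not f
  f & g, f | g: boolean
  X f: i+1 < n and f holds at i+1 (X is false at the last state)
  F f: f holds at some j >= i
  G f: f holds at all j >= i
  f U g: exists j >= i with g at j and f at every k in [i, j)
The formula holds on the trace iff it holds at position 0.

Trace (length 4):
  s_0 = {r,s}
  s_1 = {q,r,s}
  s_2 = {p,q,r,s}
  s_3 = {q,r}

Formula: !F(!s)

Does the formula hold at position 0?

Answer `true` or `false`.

Answer: false

Derivation:
s_0={r,s}: !F(!s)=False F(!s)=True !s=False s=True
s_1={q,r,s}: !F(!s)=False F(!s)=True !s=False s=True
s_2={p,q,r,s}: !F(!s)=False F(!s)=True !s=False s=True
s_3={q,r}: !F(!s)=False F(!s)=True !s=True s=False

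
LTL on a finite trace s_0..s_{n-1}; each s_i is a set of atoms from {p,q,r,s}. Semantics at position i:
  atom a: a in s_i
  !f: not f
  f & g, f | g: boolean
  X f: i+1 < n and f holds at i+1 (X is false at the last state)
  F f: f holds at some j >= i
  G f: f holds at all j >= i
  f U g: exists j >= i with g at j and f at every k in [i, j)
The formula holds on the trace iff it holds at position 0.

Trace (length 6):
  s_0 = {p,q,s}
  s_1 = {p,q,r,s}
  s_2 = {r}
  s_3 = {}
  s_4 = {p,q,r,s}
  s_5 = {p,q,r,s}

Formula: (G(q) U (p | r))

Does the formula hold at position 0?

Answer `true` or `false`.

s_0={p,q,s}: (G(q) U (p | r))=True G(q)=False q=True (p | r)=True p=True r=False
s_1={p,q,r,s}: (G(q) U (p | r))=True G(q)=False q=True (p | r)=True p=True r=True
s_2={r}: (G(q) U (p | r))=True G(q)=False q=False (p | r)=True p=False r=True
s_3={}: (G(q) U (p | r))=False G(q)=False q=False (p | r)=False p=False r=False
s_4={p,q,r,s}: (G(q) U (p | r))=True G(q)=True q=True (p | r)=True p=True r=True
s_5={p,q,r,s}: (G(q) U (p | r))=True G(q)=True q=True (p | r)=True p=True r=True

Answer: true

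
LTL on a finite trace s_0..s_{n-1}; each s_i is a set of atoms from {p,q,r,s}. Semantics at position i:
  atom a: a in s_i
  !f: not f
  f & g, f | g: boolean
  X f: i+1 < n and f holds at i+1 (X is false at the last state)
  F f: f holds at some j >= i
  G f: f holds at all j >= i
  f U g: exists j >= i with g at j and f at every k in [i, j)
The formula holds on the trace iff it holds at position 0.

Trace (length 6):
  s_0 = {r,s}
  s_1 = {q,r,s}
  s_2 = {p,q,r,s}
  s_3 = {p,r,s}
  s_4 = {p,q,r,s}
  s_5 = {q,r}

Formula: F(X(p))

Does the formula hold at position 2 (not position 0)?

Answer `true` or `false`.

Answer: true

Derivation:
s_0={r,s}: F(X(p))=True X(p)=False p=False
s_1={q,r,s}: F(X(p))=True X(p)=True p=False
s_2={p,q,r,s}: F(X(p))=True X(p)=True p=True
s_3={p,r,s}: F(X(p))=True X(p)=True p=True
s_4={p,q,r,s}: F(X(p))=False X(p)=False p=True
s_5={q,r}: F(X(p))=False X(p)=False p=False
Evaluating at position 2: result = True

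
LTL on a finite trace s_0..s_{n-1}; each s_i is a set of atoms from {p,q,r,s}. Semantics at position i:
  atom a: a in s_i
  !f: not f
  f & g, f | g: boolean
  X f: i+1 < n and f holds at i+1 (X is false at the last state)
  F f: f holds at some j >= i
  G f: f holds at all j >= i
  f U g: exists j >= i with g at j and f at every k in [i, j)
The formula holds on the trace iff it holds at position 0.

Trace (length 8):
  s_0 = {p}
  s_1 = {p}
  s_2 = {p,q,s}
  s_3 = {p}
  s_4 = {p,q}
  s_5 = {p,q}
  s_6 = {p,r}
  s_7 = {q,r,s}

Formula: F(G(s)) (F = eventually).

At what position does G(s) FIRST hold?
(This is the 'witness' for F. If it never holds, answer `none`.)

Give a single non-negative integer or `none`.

Answer: 7

Derivation:
s_0={p}: G(s)=False s=False
s_1={p}: G(s)=False s=False
s_2={p,q,s}: G(s)=False s=True
s_3={p}: G(s)=False s=False
s_4={p,q}: G(s)=False s=False
s_5={p,q}: G(s)=False s=False
s_6={p,r}: G(s)=False s=False
s_7={q,r,s}: G(s)=True s=True
F(G(s)) holds; first witness at position 7.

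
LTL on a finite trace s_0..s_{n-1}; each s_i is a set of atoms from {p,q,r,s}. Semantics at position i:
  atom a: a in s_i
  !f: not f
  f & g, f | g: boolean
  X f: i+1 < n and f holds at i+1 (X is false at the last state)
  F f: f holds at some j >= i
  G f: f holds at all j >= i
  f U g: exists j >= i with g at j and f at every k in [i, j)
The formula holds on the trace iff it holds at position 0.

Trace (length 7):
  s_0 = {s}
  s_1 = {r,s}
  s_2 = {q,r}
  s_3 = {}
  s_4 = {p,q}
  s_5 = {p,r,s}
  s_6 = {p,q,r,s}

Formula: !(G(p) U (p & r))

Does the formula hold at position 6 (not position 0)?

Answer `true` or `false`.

s_0={s}: !(G(p) U (p & r))=True (G(p) U (p & r))=False G(p)=False p=False (p & r)=False r=False
s_1={r,s}: !(G(p) U (p & r))=True (G(p) U (p & r))=False G(p)=False p=False (p & r)=False r=True
s_2={q,r}: !(G(p) U (p & r))=True (G(p) U (p & r))=False G(p)=False p=False (p & r)=False r=True
s_3={}: !(G(p) U (p & r))=True (G(p) U (p & r))=False G(p)=False p=False (p & r)=False r=False
s_4={p,q}: !(G(p) U (p & r))=False (G(p) U (p & r))=True G(p)=True p=True (p & r)=False r=False
s_5={p,r,s}: !(G(p) U (p & r))=False (G(p) U (p & r))=True G(p)=True p=True (p & r)=True r=True
s_6={p,q,r,s}: !(G(p) U (p & r))=False (G(p) U (p & r))=True G(p)=True p=True (p & r)=True r=True
Evaluating at position 6: result = False

Answer: false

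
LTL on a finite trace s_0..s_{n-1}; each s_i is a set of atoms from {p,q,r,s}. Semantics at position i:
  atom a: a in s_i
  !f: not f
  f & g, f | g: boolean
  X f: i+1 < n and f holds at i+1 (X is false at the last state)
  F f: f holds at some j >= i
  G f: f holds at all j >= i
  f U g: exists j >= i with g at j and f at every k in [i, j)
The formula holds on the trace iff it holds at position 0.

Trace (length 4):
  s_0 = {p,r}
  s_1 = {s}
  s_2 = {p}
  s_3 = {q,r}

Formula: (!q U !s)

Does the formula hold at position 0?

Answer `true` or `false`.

Answer: true

Derivation:
s_0={p,r}: (!q U !s)=True !q=True q=False !s=True s=False
s_1={s}: (!q U !s)=True !q=True q=False !s=False s=True
s_2={p}: (!q U !s)=True !q=True q=False !s=True s=False
s_3={q,r}: (!q U !s)=True !q=False q=True !s=True s=False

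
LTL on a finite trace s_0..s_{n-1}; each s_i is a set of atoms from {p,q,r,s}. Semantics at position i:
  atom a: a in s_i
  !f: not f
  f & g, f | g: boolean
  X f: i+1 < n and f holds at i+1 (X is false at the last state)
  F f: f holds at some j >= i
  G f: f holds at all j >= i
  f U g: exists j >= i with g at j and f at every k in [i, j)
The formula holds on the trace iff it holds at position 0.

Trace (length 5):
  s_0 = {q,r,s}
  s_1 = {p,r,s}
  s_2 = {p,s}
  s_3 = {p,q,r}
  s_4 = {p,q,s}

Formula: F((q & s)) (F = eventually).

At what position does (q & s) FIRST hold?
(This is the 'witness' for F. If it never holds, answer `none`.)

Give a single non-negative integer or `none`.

s_0={q,r,s}: (q & s)=True q=True s=True
s_1={p,r,s}: (q & s)=False q=False s=True
s_2={p,s}: (q & s)=False q=False s=True
s_3={p,q,r}: (q & s)=False q=True s=False
s_4={p,q,s}: (q & s)=True q=True s=True
F((q & s)) holds; first witness at position 0.

Answer: 0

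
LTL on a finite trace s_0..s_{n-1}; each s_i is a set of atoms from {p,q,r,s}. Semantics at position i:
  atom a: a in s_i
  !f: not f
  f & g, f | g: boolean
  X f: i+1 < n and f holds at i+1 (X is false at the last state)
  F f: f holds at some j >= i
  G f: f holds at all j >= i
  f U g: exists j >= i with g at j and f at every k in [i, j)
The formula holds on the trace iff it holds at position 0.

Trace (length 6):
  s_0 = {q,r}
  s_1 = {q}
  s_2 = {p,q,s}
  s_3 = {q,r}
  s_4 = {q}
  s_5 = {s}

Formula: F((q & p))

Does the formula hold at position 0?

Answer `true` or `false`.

Answer: true

Derivation:
s_0={q,r}: F((q & p))=True (q & p)=False q=True p=False
s_1={q}: F((q & p))=True (q & p)=False q=True p=False
s_2={p,q,s}: F((q & p))=True (q & p)=True q=True p=True
s_3={q,r}: F((q & p))=False (q & p)=False q=True p=False
s_4={q}: F((q & p))=False (q & p)=False q=True p=False
s_5={s}: F((q & p))=False (q & p)=False q=False p=False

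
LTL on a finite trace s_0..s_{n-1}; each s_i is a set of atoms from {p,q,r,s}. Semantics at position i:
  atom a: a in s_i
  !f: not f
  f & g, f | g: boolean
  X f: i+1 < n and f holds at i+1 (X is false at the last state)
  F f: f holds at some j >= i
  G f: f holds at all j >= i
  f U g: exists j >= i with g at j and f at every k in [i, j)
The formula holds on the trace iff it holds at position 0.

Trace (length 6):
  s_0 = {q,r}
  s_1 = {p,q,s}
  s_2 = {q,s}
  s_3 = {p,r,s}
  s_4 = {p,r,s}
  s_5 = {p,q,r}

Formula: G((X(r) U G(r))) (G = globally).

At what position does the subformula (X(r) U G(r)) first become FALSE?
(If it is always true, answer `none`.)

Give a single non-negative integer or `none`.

s_0={q,r}: (X(r) U G(r))=False X(r)=False r=True G(r)=False
s_1={p,q,s}: (X(r) U G(r))=False X(r)=False r=False G(r)=False
s_2={q,s}: (X(r) U G(r))=True X(r)=True r=False G(r)=False
s_3={p,r,s}: (X(r) U G(r))=True X(r)=True r=True G(r)=True
s_4={p,r,s}: (X(r) U G(r))=True X(r)=True r=True G(r)=True
s_5={p,q,r}: (X(r) U G(r))=True X(r)=False r=True G(r)=True
G((X(r) U G(r))) holds globally = False
First violation at position 0.

Answer: 0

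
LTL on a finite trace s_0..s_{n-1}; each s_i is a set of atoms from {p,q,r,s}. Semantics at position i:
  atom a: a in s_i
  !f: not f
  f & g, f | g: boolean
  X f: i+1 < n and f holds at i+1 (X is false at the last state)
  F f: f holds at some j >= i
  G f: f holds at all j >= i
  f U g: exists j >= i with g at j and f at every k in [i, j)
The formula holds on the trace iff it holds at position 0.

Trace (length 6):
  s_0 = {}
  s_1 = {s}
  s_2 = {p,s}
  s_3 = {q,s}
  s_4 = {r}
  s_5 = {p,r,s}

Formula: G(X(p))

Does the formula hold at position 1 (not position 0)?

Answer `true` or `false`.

s_0={}: G(X(p))=False X(p)=False p=False
s_1={s}: G(X(p))=False X(p)=True p=False
s_2={p,s}: G(X(p))=False X(p)=False p=True
s_3={q,s}: G(X(p))=False X(p)=False p=False
s_4={r}: G(X(p))=False X(p)=True p=False
s_5={p,r,s}: G(X(p))=False X(p)=False p=True
Evaluating at position 1: result = False

Answer: false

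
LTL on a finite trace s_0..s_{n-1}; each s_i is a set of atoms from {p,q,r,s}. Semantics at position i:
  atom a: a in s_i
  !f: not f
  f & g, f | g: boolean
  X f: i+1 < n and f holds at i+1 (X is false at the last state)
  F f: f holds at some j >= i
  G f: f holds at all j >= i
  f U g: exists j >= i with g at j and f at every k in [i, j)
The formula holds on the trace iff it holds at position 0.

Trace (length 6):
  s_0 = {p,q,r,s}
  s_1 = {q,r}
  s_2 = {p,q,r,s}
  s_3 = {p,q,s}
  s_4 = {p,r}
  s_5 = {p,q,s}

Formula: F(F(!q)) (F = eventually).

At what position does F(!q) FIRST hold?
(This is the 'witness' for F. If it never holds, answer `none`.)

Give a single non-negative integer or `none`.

s_0={p,q,r,s}: F(!q)=True !q=False q=True
s_1={q,r}: F(!q)=True !q=False q=True
s_2={p,q,r,s}: F(!q)=True !q=False q=True
s_3={p,q,s}: F(!q)=True !q=False q=True
s_4={p,r}: F(!q)=True !q=True q=False
s_5={p,q,s}: F(!q)=False !q=False q=True
F(F(!q)) holds; first witness at position 0.

Answer: 0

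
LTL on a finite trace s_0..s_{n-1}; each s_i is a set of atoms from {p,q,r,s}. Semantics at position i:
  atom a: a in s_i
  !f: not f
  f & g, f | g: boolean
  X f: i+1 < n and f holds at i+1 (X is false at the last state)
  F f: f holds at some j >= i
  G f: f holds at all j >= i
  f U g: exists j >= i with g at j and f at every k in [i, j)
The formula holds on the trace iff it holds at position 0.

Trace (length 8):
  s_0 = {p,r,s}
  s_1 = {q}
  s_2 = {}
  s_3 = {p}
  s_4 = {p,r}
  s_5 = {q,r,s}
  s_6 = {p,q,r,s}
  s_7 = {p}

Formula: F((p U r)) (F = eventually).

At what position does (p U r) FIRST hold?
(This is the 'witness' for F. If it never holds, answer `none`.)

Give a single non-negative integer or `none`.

s_0={p,r,s}: (p U r)=True p=True r=True
s_1={q}: (p U r)=False p=False r=False
s_2={}: (p U r)=False p=False r=False
s_3={p}: (p U r)=True p=True r=False
s_4={p,r}: (p U r)=True p=True r=True
s_5={q,r,s}: (p U r)=True p=False r=True
s_6={p,q,r,s}: (p U r)=True p=True r=True
s_7={p}: (p U r)=False p=True r=False
F((p U r)) holds; first witness at position 0.

Answer: 0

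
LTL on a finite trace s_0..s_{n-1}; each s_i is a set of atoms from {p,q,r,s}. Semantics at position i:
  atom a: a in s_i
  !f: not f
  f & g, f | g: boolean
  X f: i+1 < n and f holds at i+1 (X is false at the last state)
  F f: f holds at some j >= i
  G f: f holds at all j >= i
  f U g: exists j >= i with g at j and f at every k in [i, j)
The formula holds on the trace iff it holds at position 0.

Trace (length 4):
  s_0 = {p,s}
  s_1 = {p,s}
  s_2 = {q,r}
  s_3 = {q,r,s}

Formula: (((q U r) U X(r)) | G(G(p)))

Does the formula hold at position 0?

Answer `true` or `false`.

s_0={p,s}: (((q U r) U X(r)) | G(G(p)))=False ((q U r) U X(r))=False (q U r)=False q=False r=False X(r)=False G(G(p))=False G(p)=False p=True
s_1={p,s}: (((q U r) U X(r)) | G(G(p)))=True ((q U r) U X(r))=True (q U r)=False q=False r=False X(r)=True G(G(p))=False G(p)=False p=True
s_2={q,r}: (((q U r) U X(r)) | G(G(p)))=True ((q U r) U X(r))=True (q U r)=True q=True r=True X(r)=True G(G(p))=False G(p)=False p=False
s_3={q,r,s}: (((q U r) U X(r)) | G(G(p)))=False ((q U r) U X(r))=False (q U r)=True q=True r=True X(r)=False G(G(p))=False G(p)=False p=False

Answer: false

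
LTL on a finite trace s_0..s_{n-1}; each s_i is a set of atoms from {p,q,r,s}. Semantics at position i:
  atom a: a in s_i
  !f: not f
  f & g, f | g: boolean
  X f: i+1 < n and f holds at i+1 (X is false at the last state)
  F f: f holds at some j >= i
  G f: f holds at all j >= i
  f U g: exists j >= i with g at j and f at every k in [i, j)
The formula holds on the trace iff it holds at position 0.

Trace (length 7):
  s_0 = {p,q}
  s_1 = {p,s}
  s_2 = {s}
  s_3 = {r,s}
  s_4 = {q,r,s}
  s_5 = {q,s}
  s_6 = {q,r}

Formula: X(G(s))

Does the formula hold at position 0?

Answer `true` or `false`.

s_0={p,q}: X(G(s))=False G(s)=False s=False
s_1={p,s}: X(G(s))=False G(s)=False s=True
s_2={s}: X(G(s))=False G(s)=False s=True
s_3={r,s}: X(G(s))=False G(s)=False s=True
s_4={q,r,s}: X(G(s))=False G(s)=False s=True
s_5={q,s}: X(G(s))=False G(s)=False s=True
s_6={q,r}: X(G(s))=False G(s)=False s=False

Answer: false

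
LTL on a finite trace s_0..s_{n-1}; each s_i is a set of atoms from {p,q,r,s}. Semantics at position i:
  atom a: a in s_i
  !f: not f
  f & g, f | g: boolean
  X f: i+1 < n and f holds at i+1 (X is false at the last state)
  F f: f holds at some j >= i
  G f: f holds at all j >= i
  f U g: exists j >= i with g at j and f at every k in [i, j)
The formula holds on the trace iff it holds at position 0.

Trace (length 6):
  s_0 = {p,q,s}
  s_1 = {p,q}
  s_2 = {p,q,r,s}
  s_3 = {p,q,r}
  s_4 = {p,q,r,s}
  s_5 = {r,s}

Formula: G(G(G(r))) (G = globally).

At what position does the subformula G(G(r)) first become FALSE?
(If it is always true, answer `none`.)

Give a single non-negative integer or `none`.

Answer: 0

Derivation:
s_0={p,q,s}: G(G(r))=False G(r)=False r=False
s_1={p,q}: G(G(r))=False G(r)=False r=False
s_2={p,q,r,s}: G(G(r))=True G(r)=True r=True
s_3={p,q,r}: G(G(r))=True G(r)=True r=True
s_4={p,q,r,s}: G(G(r))=True G(r)=True r=True
s_5={r,s}: G(G(r))=True G(r)=True r=True
G(G(G(r))) holds globally = False
First violation at position 0.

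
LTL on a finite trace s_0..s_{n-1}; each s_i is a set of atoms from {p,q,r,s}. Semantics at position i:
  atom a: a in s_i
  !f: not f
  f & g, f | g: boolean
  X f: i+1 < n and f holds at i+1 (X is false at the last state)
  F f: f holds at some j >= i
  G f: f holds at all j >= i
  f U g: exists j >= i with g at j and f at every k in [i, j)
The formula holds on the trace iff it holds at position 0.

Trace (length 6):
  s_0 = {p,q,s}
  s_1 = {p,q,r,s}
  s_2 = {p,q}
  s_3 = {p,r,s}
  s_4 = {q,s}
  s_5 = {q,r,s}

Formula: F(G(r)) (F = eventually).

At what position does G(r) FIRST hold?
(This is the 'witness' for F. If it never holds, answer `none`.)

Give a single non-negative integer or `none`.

Answer: 5

Derivation:
s_0={p,q,s}: G(r)=False r=False
s_1={p,q,r,s}: G(r)=False r=True
s_2={p,q}: G(r)=False r=False
s_3={p,r,s}: G(r)=False r=True
s_4={q,s}: G(r)=False r=False
s_5={q,r,s}: G(r)=True r=True
F(G(r)) holds; first witness at position 5.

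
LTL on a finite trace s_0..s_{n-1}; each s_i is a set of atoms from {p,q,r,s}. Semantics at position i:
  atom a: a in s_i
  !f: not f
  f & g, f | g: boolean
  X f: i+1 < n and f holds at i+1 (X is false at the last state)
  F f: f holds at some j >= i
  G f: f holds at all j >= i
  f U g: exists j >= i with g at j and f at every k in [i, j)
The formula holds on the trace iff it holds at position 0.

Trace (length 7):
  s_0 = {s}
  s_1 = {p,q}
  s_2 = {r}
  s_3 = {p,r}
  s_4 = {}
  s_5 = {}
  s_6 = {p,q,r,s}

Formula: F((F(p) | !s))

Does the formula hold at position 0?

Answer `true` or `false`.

s_0={s}: F((F(p) | !s))=True (F(p) | !s)=True F(p)=True p=False !s=False s=True
s_1={p,q}: F((F(p) | !s))=True (F(p) | !s)=True F(p)=True p=True !s=True s=False
s_2={r}: F((F(p) | !s))=True (F(p) | !s)=True F(p)=True p=False !s=True s=False
s_3={p,r}: F((F(p) | !s))=True (F(p) | !s)=True F(p)=True p=True !s=True s=False
s_4={}: F((F(p) | !s))=True (F(p) | !s)=True F(p)=True p=False !s=True s=False
s_5={}: F((F(p) | !s))=True (F(p) | !s)=True F(p)=True p=False !s=True s=False
s_6={p,q,r,s}: F((F(p) | !s))=True (F(p) | !s)=True F(p)=True p=True !s=False s=True

Answer: true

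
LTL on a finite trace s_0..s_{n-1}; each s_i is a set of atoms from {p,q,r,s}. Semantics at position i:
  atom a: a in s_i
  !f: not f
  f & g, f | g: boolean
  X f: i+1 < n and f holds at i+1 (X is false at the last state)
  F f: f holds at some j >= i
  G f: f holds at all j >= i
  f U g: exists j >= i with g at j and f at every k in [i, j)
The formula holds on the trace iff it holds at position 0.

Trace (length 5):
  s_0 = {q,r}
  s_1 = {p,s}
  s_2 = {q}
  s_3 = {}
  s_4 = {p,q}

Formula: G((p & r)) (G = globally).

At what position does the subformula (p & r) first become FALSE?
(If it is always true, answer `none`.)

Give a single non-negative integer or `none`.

s_0={q,r}: (p & r)=False p=False r=True
s_1={p,s}: (p & r)=False p=True r=False
s_2={q}: (p & r)=False p=False r=False
s_3={}: (p & r)=False p=False r=False
s_4={p,q}: (p & r)=False p=True r=False
G((p & r)) holds globally = False
First violation at position 0.

Answer: 0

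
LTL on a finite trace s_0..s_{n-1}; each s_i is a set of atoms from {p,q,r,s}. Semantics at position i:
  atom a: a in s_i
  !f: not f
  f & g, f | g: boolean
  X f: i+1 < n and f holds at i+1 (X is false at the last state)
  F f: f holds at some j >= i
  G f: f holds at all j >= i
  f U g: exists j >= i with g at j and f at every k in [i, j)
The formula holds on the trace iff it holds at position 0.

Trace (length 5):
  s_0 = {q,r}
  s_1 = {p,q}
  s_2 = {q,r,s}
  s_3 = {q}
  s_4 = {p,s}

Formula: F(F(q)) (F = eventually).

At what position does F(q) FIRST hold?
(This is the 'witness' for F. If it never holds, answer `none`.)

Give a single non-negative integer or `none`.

s_0={q,r}: F(q)=True q=True
s_1={p,q}: F(q)=True q=True
s_2={q,r,s}: F(q)=True q=True
s_3={q}: F(q)=True q=True
s_4={p,s}: F(q)=False q=False
F(F(q)) holds; first witness at position 0.

Answer: 0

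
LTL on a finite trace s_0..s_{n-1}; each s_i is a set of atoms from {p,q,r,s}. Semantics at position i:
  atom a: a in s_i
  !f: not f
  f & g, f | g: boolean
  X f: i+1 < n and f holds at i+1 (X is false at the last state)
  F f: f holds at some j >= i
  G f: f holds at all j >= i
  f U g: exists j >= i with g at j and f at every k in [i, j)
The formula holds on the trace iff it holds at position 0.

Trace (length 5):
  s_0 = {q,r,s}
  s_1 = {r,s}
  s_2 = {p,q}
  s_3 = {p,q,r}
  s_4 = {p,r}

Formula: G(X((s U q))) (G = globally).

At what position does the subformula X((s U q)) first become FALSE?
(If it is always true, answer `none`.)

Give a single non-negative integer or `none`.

s_0={q,r,s}: X((s U q))=True (s U q)=True s=True q=True
s_1={r,s}: X((s U q))=True (s U q)=True s=True q=False
s_2={p,q}: X((s U q))=True (s U q)=True s=False q=True
s_3={p,q,r}: X((s U q))=False (s U q)=True s=False q=True
s_4={p,r}: X((s U q))=False (s U q)=False s=False q=False
G(X((s U q))) holds globally = False
First violation at position 3.

Answer: 3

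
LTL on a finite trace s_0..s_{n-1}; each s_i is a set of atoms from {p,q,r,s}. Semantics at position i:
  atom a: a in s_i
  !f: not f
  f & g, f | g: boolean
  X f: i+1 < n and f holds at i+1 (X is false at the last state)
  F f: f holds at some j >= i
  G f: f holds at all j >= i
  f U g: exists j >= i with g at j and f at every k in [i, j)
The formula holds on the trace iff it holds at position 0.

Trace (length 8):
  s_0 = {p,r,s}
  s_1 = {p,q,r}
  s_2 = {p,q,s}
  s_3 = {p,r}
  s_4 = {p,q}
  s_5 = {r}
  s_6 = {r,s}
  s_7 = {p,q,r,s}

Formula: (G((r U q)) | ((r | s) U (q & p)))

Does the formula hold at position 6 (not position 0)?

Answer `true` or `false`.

s_0={p,r,s}: (G((r U q)) | ((r | s) U (q & p)))=True G((r U q))=True (r U q)=True r=True q=False ((r | s) U (q & p))=True (r | s)=True s=True (q & p)=False p=True
s_1={p,q,r}: (G((r U q)) | ((r | s) U (q & p)))=True G((r U q))=True (r U q)=True r=True q=True ((r | s) U (q & p))=True (r | s)=True s=False (q & p)=True p=True
s_2={p,q,s}: (G((r U q)) | ((r | s) U (q & p)))=True G((r U q))=True (r U q)=True r=False q=True ((r | s) U (q & p))=True (r | s)=True s=True (q & p)=True p=True
s_3={p,r}: (G((r U q)) | ((r | s) U (q & p)))=True G((r U q))=True (r U q)=True r=True q=False ((r | s) U (q & p))=True (r | s)=True s=False (q & p)=False p=True
s_4={p,q}: (G((r U q)) | ((r | s) U (q & p)))=True G((r U q))=True (r U q)=True r=False q=True ((r | s) U (q & p))=True (r | s)=False s=False (q & p)=True p=True
s_5={r}: (G((r U q)) | ((r | s) U (q & p)))=True G((r U q))=True (r U q)=True r=True q=False ((r | s) U (q & p))=True (r | s)=True s=False (q & p)=False p=False
s_6={r,s}: (G((r U q)) | ((r | s) U (q & p)))=True G((r U q))=True (r U q)=True r=True q=False ((r | s) U (q & p))=True (r | s)=True s=True (q & p)=False p=False
s_7={p,q,r,s}: (G((r U q)) | ((r | s) U (q & p)))=True G((r U q))=True (r U q)=True r=True q=True ((r | s) U (q & p))=True (r | s)=True s=True (q & p)=True p=True
Evaluating at position 6: result = True

Answer: true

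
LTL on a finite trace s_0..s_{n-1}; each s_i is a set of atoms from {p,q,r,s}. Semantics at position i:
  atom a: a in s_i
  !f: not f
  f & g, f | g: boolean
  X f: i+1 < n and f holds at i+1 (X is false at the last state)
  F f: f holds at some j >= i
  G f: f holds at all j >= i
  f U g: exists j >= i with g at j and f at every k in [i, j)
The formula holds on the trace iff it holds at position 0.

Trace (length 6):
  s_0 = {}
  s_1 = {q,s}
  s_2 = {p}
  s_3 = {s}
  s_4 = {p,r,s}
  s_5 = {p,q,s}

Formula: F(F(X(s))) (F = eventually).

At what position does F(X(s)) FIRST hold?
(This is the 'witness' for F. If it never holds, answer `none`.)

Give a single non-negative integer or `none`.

Answer: 0

Derivation:
s_0={}: F(X(s))=True X(s)=True s=False
s_1={q,s}: F(X(s))=True X(s)=False s=True
s_2={p}: F(X(s))=True X(s)=True s=False
s_3={s}: F(X(s))=True X(s)=True s=True
s_4={p,r,s}: F(X(s))=True X(s)=True s=True
s_5={p,q,s}: F(X(s))=False X(s)=False s=True
F(F(X(s))) holds; first witness at position 0.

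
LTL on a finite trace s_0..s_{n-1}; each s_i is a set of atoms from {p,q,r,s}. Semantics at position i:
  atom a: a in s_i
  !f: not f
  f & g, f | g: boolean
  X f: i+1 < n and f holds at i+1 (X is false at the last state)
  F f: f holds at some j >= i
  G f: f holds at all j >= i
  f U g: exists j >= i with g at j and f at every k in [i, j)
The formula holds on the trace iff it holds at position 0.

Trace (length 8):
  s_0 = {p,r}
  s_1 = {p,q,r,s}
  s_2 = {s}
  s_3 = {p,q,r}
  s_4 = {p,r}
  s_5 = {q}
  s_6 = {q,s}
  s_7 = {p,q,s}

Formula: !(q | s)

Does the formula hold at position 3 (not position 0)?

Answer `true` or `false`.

s_0={p,r}: !(q | s)=True (q | s)=False q=False s=False
s_1={p,q,r,s}: !(q | s)=False (q | s)=True q=True s=True
s_2={s}: !(q | s)=False (q | s)=True q=False s=True
s_3={p,q,r}: !(q | s)=False (q | s)=True q=True s=False
s_4={p,r}: !(q | s)=True (q | s)=False q=False s=False
s_5={q}: !(q | s)=False (q | s)=True q=True s=False
s_6={q,s}: !(q | s)=False (q | s)=True q=True s=True
s_7={p,q,s}: !(q | s)=False (q | s)=True q=True s=True
Evaluating at position 3: result = False

Answer: false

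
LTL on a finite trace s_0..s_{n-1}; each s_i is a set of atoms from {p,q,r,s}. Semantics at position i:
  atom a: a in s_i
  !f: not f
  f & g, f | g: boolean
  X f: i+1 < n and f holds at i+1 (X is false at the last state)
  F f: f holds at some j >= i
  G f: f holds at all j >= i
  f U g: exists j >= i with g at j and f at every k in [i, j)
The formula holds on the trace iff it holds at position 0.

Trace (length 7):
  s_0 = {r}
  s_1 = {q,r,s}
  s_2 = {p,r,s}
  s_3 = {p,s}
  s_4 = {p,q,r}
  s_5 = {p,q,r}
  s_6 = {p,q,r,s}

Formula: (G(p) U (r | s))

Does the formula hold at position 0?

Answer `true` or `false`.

Answer: true

Derivation:
s_0={r}: (G(p) U (r | s))=True G(p)=False p=False (r | s)=True r=True s=False
s_1={q,r,s}: (G(p) U (r | s))=True G(p)=False p=False (r | s)=True r=True s=True
s_2={p,r,s}: (G(p) U (r | s))=True G(p)=True p=True (r | s)=True r=True s=True
s_3={p,s}: (G(p) U (r | s))=True G(p)=True p=True (r | s)=True r=False s=True
s_4={p,q,r}: (G(p) U (r | s))=True G(p)=True p=True (r | s)=True r=True s=False
s_5={p,q,r}: (G(p) U (r | s))=True G(p)=True p=True (r | s)=True r=True s=False
s_6={p,q,r,s}: (G(p) U (r | s))=True G(p)=True p=True (r | s)=True r=True s=True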